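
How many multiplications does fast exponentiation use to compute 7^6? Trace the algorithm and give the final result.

Computing 7^6 by squaring (build up from 7^1; each line after the first costs one multiplication):

7^1 = 7
7^2 = (7^1)^2 = 7^2 = 49
7^3 = 7 * 7^2 = 7 * 49 = 343
7^6 = (7^3)^2 = 343^2 = 117649

Result: 117649
Multiplications needed: 3 (3 lines after 7^1)

7^6 = 117649. Using exponentiation by squaring, this requires 3 multiplications. The key idea: if the exponent is even, square the half-power; if odd, multiply by the base once.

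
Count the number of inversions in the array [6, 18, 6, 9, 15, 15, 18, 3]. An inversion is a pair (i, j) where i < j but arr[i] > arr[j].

Finding inversions in [6, 18, 6, 9, 15, 15, 18, 3]:

(0, 7): arr[0]=6 > arr[7]=3
(1, 2): arr[1]=18 > arr[2]=6
(1, 3): arr[1]=18 > arr[3]=9
(1, 4): arr[1]=18 > arr[4]=15
(1, 5): arr[1]=18 > arr[5]=15
(1, 7): arr[1]=18 > arr[7]=3
(2, 7): arr[2]=6 > arr[7]=3
(3, 7): arr[3]=9 > arr[7]=3
(4, 7): arr[4]=15 > arr[7]=3
(5, 7): arr[5]=15 > arr[7]=3
(6, 7): arr[6]=18 > arr[7]=3

Total inversions: 11

The array has 11 inversion(s): (0,7), (1,2), (1,3), (1,4), (1,5), (1,7), (2,7), (3,7), (4,7), (5,7), (6,7). Each pair (i,j) satisfies i < j and arr[i] > arr[j].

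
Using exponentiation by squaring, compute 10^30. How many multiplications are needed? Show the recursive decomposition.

Computing 10^30 by squaring (build up from 10^1; each line after the first costs one multiplication):

10^1 = 10
10^2 = (10^1)^2 = 10^2 = 100
10^3 = 10 * 10^2 = 10 * 100 = 1000
10^6 = (10^3)^2 = 1000^2 = 1000000
10^7 = 10 * 10^6 = 10 * 1000000 = 10000000
10^14 = (10^7)^2 = 10000000^2 = 100000000000000
10^15 = 10 * 10^14 = 10 * 100000000000000 = 1000000000000000
10^30 = (10^15)^2 = 1000000000000000^2 = 1000000000000000000000000000000

Result: 1000000000000000000000000000000
Multiplications needed: 7 (7 lines after 10^1)

10^30 = 1000000000000000000000000000000. Using exponentiation by squaring, this requires 7 multiplications. The key idea: if the exponent is even, square the half-power; if odd, multiply by the base once.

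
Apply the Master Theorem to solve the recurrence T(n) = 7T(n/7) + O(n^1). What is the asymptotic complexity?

Master Theorem for T(n) = 7T(n/7) + O(n^1):

a = 7, b = 7, c = 1
log_b(a) = log_7(7) = 1.0000

Case 2: c = 1 = log_7(7) = 1.0000
T(n) = O(n^1 log n) = O(n log n)

For T(n) = 7T(n/7) + O(n^1): log_7(7) = 1.0000. This is Case 2 of the Master Theorem (c = log_b(a), equal work at all levels), giving O(n log n).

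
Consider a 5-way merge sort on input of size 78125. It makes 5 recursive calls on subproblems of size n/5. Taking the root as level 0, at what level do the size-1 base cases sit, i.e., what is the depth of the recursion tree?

For divide and conquer with division factor 5:

Problem sizes at each level:
Level 0: 78125
Level 1: 15625
Level 2: 3125
Level 3: 625
Level 4: 125
Level 5: 25
Level 6: 5
Level 7: 1

The root is level 0 and the size-1 base case is level 7 (the tree spans levels 0 through 7, i.e. 8 levels counting the root), so the depth is the number of divisions: log_5(78125) = 7

The recursion tree depth is log_5(78125) = 7. At each level, the problem size is divided by 5, so it takes 7 divisions to reduce to a base case of size 1. The algorithm makes 5 recursive calls at each level.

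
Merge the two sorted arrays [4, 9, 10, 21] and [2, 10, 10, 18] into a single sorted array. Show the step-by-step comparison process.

Merging process:

Compare 4 vs 2: take 2 from right. Merged: [2]
Compare 4 vs 10: take 4 from left. Merged: [2, 4]
Compare 9 vs 10: take 9 from left. Merged: [2, 4, 9]
Compare 10 vs 10: take 10 from left. Merged: [2, 4, 9, 10]
Compare 21 vs 10: take 10 from right. Merged: [2, 4, 9, 10, 10]
Compare 21 vs 10: take 10 from right. Merged: [2, 4, 9, 10, 10, 10]
Compare 21 vs 18: take 18 from right. Merged: [2, 4, 9, 10, 10, 10, 18]
Append remaining from left: [21]. Merged: [2, 4, 9, 10, 10, 10, 18, 21]

Final merged array: [2, 4, 9, 10, 10, 10, 18, 21]
Total comparisons: 7

The merged array is [2, 4, 9, 10, 10, 10, 18, 21], requiring 7 comparisons. The merge step runs in O(n) time where n is the total number of elements.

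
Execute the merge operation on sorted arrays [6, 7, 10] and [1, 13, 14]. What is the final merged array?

Merging process:

Compare 6 vs 1: take 1 from right. Merged: [1]
Compare 6 vs 13: take 6 from left. Merged: [1, 6]
Compare 7 vs 13: take 7 from left. Merged: [1, 6, 7]
Compare 10 vs 13: take 10 from left. Merged: [1, 6, 7, 10]
Append remaining from right: [13, 14]. Merged: [1, 6, 7, 10, 13, 14]

Final merged array: [1, 6, 7, 10, 13, 14]
Total comparisons: 4

The merged array is [1, 6, 7, 10, 13, 14], requiring 4 comparisons. The merge step runs in O(n) time where n is the total number of elements.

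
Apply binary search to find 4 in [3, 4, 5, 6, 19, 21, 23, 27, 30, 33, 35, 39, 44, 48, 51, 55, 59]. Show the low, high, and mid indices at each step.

Binary search for 4 in [3, 4, 5, 6, 19, 21, 23, 27, 30, 33, 35, 39, 44, 48, 51, 55, 59]:

lo=0, hi=16, mid=8, arr[mid]=30 -> 30 > 4, search left half
lo=0, hi=7, mid=3, arr[mid]=6 -> 6 > 4, search left half
lo=0, hi=2, mid=1, arr[mid]=4 -> Found target at index 1!

Binary search finds 4 at index 1 after 3 comparisons. The search repeatedly halves the search space by comparing with the middle element.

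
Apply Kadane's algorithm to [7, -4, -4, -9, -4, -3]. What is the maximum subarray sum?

Using Kadane's algorithm on [7, -4, -4, -9, -4, -3]:

Scanning through the array:
Position 1 (value -4): max_ending_here = 3, max_so_far = 7
Position 2 (value -4): max_ending_here = -1, max_so_far = 7
Position 3 (value -9): max_ending_here = -9, max_so_far = 7
Position 4 (value -4): max_ending_here = -4, max_so_far = 7
Position 5 (value -3): max_ending_here = -3, max_so_far = 7

Maximum subarray: [7]
Maximum sum: 7

The maximum subarray is [7] with sum 7. This subarray runs from index 0 to index 0.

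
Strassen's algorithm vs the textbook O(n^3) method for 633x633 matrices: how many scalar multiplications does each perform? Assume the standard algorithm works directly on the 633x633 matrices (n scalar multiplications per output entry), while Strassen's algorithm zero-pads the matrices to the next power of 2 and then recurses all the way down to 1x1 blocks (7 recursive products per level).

Matrix multiplication for 633x633 matrices:

Strassen's algorithm requires power-of-2 dimensions. Pad 633x633 to 1024x1024 (next power of 2).

Standard algorithm: 633^3 = 253636137 multiplications
Strassen's algorithm: 7^(log2(1024)) = 7^10 = 282475249 multiplications
Difference: 253636137 - 282475249 = -28839112 (Strassen uses MORE here due to padding overhead — for small or just-over-power-of-2 n, padding can outweigh the per-level savings)

Standard: 253636137 multiplications (633^3). Strassen: 282475249 multiplications (7^10, after padding to 1024x1024). Strassen reduces 8 recursive multiplications to 7 at each level.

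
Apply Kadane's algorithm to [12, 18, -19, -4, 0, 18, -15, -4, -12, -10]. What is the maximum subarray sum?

Using Kadane's algorithm on [12, 18, -19, -4, 0, 18, -15, -4, -12, -10]:

Scanning through the array:
Position 1 (value 18): max_ending_here = 30, max_so_far = 30
Position 2 (value -19): max_ending_here = 11, max_so_far = 30
Position 3 (value -4): max_ending_here = 7, max_so_far = 30
Position 4 (value 0): max_ending_here = 7, max_so_far = 30
Position 5 (value 18): max_ending_here = 25, max_so_far = 30
Position 6 (value -15): max_ending_here = 10, max_so_far = 30
Position 7 (value -4): max_ending_here = 6, max_so_far = 30
Position 8 (value -12): max_ending_here = -6, max_so_far = 30
Position 9 (value -10): max_ending_here = -10, max_so_far = 30

Maximum subarray: [12, 18]
Maximum sum: 30

The maximum subarray is [12, 18] with sum 30. This subarray runs from index 0 to index 1.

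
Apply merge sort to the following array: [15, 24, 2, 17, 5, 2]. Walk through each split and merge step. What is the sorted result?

Merge sort trace:

Split: [15, 24, 2, 17, 5, 2] -> [15, 24, 2] and [17, 5, 2]
  Split: [15, 24, 2] -> [15] and [24, 2]
    Split: [24, 2] -> [24] and [2]
    Merge: [24] + [2] -> [2, 24]
  Merge: [15] + [2, 24] -> [2, 15, 24]
  Split: [17, 5, 2] -> [17] and [5, 2]
    Split: [5, 2] -> [5] and [2]
    Merge: [5] + [2] -> [2, 5]
  Merge: [17] + [2, 5] -> [2, 5, 17]
Merge: [2, 15, 24] + [2, 5, 17] -> [2, 2, 5, 15, 17, 24]

Final sorted array: [2, 2, 5, 15, 17, 24]

The merge sort proceeds by recursively splitting the array and merging sorted halves.
After all merges, the sorted array is [2, 2, 5, 15, 17, 24].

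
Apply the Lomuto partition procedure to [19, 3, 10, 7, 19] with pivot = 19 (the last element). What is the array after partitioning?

Lomuto partition with pivot = 19:

Initial array: [19, 3, 10, 7, 19]

arr[0]=19 <= 19: swap with position 0, array becomes [19, 3, 10, 7, 19]
arr[1]=3 <= 19: swap with position 1, array becomes [19, 3, 10, 7, 19]
arr[2]=10 <= 19: swap with position 2, array becomes [19, 3, 10, 7, 19]
arr[3]=7 <= 19: swap with position 3, array becomes [19, 3, 10, 7, 19]

Place pivot at position 4: [19, 3, 10, 7, 19]
Pivot position: 4

After partitioning with pivot 19, the array becomes [19, 3, 10, 7, 19]. The pivot is placed at index 4. All elements to the left of the pivot are <= 19, and all elements to the right are > 19.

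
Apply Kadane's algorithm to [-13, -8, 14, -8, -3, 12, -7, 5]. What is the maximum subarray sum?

Using Kadane's algorithm on [-13, -8, 14, -8, -3, 12, -7, 5]:

Scanning through the array:
Position 1 (value -8): max_ending_here = -8, max_so_far = -8
Position 2 (value 14): max_ending_here = 14, max_so_far = 14
Position 3 (value -8): max_ending_here = 6, max_so_far = 14
Position 4 (value -3): max_ending_here = 3, max_so_far = 14
Position 5 (value 12): max_ending_here = 15, max_so_far = 15
Position 6 (value -7): max_ending_here = 8, max_so_far = 15
Position 7 (value 5): max_ending_here = 13, max_so_far = 15

Maximum subarray: [14, -8, -3, 12]
Maximum sum: 15

The maximum subarray is [14, -8, -3, 12] with sum 15. This subarray runs from index 2 to index 5.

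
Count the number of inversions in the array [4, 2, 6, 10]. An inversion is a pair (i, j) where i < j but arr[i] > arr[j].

Finding inversions in [4, 2, 6, 10]:

(0, 1): arr[0]=4 > arr[1]=2

Total inversions: 1

The array has 1 inversion(s): (0,1). Each pair (i,j) satisfies i < j and arr[i] > arr[j].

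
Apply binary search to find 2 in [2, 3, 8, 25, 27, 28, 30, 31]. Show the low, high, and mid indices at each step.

Binary search for 2 in [2, 3, 8, 25, 27, 28, 30, 31]:

lo=0, hi=7, mid=3, arr[mid]=25 -> 25 > 2, search left half
lo=0, hi=2, mid=1, arr[mid]=3 -> 3 > 2, search left half
lo=0, hi=0, mid=0, arr[mid]=2 -> Found target at index 0!

Binary search finds 2 at index 0 after 3 comparisons. The search repeatedly halves the search space by comparing with the middle element.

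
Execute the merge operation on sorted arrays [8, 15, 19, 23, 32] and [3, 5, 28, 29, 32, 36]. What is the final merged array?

Merging process:

Compare 8 vs 3: take 3 from right. Merged: [3]
Compare 8 vs 5: take 5 from right. Merged: [3, 5]
Compare 8 vs 28: take 8 from left. Merged: [3, 5, 8]
Compare 15 vs 28: take 15 from left. Merged: [3, 5, 8, 15]
Compare 19 vs 28: take 19 from left. Merged: [3, 5, 8, 15, 19]
Compare 23 vs 28: take 23 from left. Merged: [3, 5, 8, 15, 19, 23]
Compare 32 vs 28: take 28 from right. Merged: [3, 5, 8, 15, 19, 23, 28]
Compare 32 vs 29: take 29 from right. Merged: [3, 5, 8, 15, 19, 23, 28, 29]
Compare 32 vs 32: take 32 from left. Merged: [3, 5, 8, 15, 19, 23, 28, 29, 32]
Append remaining from right: [32, 36]. Merged: [3, 5, 8, 15, 19, 23, 28, 29, 32, 32, 36]

Final merged array: [3, 5, 8, 15, 19, 23, 28, 29, 32, 32, 36]
Total comparisons: 9

The merged array is [3, 5, 8, 15, 19, 23, 28, 29, 32, 32, 36], requiring 9 comparisons. The merge step runs in O(n) time where n is the total number of elements.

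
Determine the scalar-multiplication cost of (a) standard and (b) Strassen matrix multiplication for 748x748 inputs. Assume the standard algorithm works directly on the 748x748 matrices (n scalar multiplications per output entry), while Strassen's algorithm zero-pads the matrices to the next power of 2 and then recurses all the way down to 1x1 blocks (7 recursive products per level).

Matrix multiplication for 748x748 matrices:

Strassen's algorithm requires power-of-2 dimensions. Pad 748x748 to 1024x1024 (next power of 2).

Standard algorithm: 748^3 = 418508992 multiplications
Strassen's algorithm: 7^(log2(1024)) = 7^10 = 282475249 multiplications
Savings: 418508992 - 282475249 = 136033743 multiplications

Standard: 418508992 multiplications (748^3). Strassen: 282475249 multiplications (7^10, after padding to 1024x1024). Strassen reduces 8 recursive multiplications to 7 at each level.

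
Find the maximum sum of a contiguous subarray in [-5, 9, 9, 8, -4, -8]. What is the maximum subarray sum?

Using Kadane's algorithm on [-5, 9, 9, 8, -4, -8]:

Scanning through the array:
Position 1 (value 9): max_ending_here = 9, max_so_far = 9
Position 2 (value 9): max_ending_here = 18, max_so_far = 18
Position 3 (value 8): max_ending_here = 26, max_so_far = 26
Position 4 (value -4): max_ending_here = 22, max_so_far = 26
Position 5 (value -8): max_ending_here = 14, max_so_far = 26

Maximum subarray: [9, 9, 8]
Maximum sum: 26

The maximum subarray is [9, 9, 8] with sum 26. This subarray runs from index 1 to index 3.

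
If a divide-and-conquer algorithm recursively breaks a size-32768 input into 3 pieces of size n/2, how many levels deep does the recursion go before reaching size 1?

For divide and conquer with division factor 2:

Problem sizes at each level:
Level 0: 32768
Level 1: 16384
Level 2: 8192
Level 3: 4096
Level 4: 2048
Level 5: 1024
Level 6: 512
Level 7: 256
Level 8: 128
Level 9: 64
Level 10: 32
Level 11: 16
Level 12: 8
Level 13: 4
Level 14: 2
Level 15: 1

The root is level 0 and the size-1 base case is level 15 (the tree spans levels 0 through 15, i.e. 16 levels counting the root), so the depth is the number of divisions: log_2(32768) = 15

The recursion tree depth is log_2(32768) = 15. At each level, the problem size is divided by 2, so it takes 15 divisions to reduce to a base case of size 1. The algorithm makes 3 recursive calls at each level.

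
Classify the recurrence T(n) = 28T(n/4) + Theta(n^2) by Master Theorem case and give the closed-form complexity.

Master Theorem for T(n) = 28T(n/4) + O(n^2):

a = 28, b = 4, c = 2
log_b(a) = log_4(28) = 2.4037

Case 1: c = 2 < log_4(28) = 2.4037
T(n) = O(n^(log_4 28))

For T(n) = 28T(n/4) + O(n^2): log_4(28) = 2.4037. This is Case 1 of the Master Theorem (c < log_b(a), work dominated by leaves), giving O(n^(log_4 28)).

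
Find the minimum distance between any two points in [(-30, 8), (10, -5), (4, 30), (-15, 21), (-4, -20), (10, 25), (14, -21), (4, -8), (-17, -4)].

Computing all pairwise distances among 9 points:

d((-30, 8), (10, -5)) = 42.0595
d((-30, 8), (4, 30)) = 40.4969
d((-30, 8), (-15, 21)) = 19.8494
d((-30, 8), (-4, -20)) = 38.2099
d((-30, 8), (10, 25)) = 43.4626
d((-30, 8), (14, -21)) = 52.6972
d((-30, 8), (4, -8)) = 37.5766
d((-30, 8), (-17, -4)) = 17.6918
d((10, -5), (4, 30)) = 35.5106
d((10, -5), (-15, 21)) = 36.0694
d((10, -5), (-4, -20)) = 20.5183
d((10, -5), (10, 25)) = 30.0
d((10, -5), (14, -21)) = 16.4924
d((10, -5), (4, -8)) = 6.7082 <-- minimum
d((10, -5), (-17, -4)) = 27.0185
d((4, 30), (-15, 21)) = 21.0238
d((4, 30), (-4, -20)) = 50.636
d((4, 30), (10, 25)) = 7.8102
d((4, 30), (14, -21)) = 51.9711
d((4, 30), (4, -8)) = 38.0
d((4, 30), (-17, -4)) = 39.9625
d((-15, 21), (-4, -20)) = 42.45
d((-15, 21), (10, 25)) = 25.318
d((-15, 21), (14, -21)) = 51.0392
d((-15, 21), (4, -8)) = 34.6699
d((-15, 21), (-17, -4)) = 25.0799
d((-4, -20), (10, 25)) = 47.1275
d((-4, -20), (14, -21)) = 18.0278
d((-4, -20), (4, -8)) = 14.4222
d((-4, -20), (-17, -4)) = 20.6155
d((10, 25), (14, -21)) = 46.1736
d((10, 25), (4, -8)) = 33.541
d((10, 25), (-17, -4)) = 39.6232
d((14, -21), (4, -8)) = 16.4012
d((14, -21), (-17, -4)) = 35.3553
d((4, -8), (-17, -4)) = 21.3776

Closest pair: (10, -5) and (4, -8) with distance 6.7082

The closest pair is (10, -5) and (4, -8) with Euclidean distance 6.7082. For 9 points, brute-force pairwise comparison is shown above. For large n, the divide-and-conquer algorithm (sort by x, recurse on halves, check the dividing strip) achieves O(n log n).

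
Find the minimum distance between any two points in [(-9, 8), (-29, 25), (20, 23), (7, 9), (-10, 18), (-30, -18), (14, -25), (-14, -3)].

Computing all pairwise distances among 8 points:

d((-9, 8), (-29, 25)) = 26.2488
d((-9, 8), (20, 23)) = 32.6497
d((-9, 8), (7, 9)) = 16.0312
d((-9, 8), (-10, 18)) = 10.0499 <-- minimum
d((-9, 8), (-30, -18)) = 33.4215
d((-9, 8), (14, -25)) = 40.2244
d((-9, 8), (-14, -3)) = 12.083
d((-29, 25), (20, 23)) = 49.0408
d((-29, 25), (7, 9)) = 39.3954
d((-29, 25), (-10, 18)) = 20.2485
d((-29, 25), (-30, -18)) = 43.0116
d((-29, 25), (14, -25)) = 65.9469
d((-29, 25), (-14, -3)) = 31.7648
d((20, 23), (7, 9)) = 19.105
d((20, 23), (-10, 18)) = 30.4138
d((20, 23), (-30, -18)) = 64.6607
d((20, 23), (14, -25)) = 48.3735
d((20, 23), (-14, -3)) = 42.8019
d((7, 9), (-10, 18)) = 19.2354
d((7, 9), (-30, -18)) = 45.8039
d((7, 9), (14, -25)) = 34.7131
d((7, 9), (-14, -3)) = 24.1868
d((-10, 18), (-30, -18)) = 41.1825
d((-10, 18), (14, -25)) = 49.2443
d((-10, 18), (-14, -3)) = 21.3776
d((-30, -18), (14, -25)) = 44.5533
d((-30, -18), (-14, -3)) = 21.9317
d((14, -25), (-14, -3)) = 35.609

Closest pair: (-9, 8) and (-10, 18) with distance 10.0499

The closest pair is (-9, 8) and (-10, 18) with Euclidean distance 10.0499. For 8 points, brute-force pairwise comparison is shown above. For large n, the divide-and-conquer algorithm (sort by x, recurse on halves, check the dividing strip) achieves O(n log n).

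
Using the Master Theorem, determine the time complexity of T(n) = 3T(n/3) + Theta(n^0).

Master Theorem for T(n) = 3T(n/3) + O(n^0):

a = 3, b = 3, c = 0
log_b(a) = log_3(3) = 1.0000

Case 1: c = 0 < log_3(3) = 1.0000
T(n) = O(n^(log_3 3)) = O(n)

For T(n) = 3T(n/3) + O(n^0): log_3(3) = 1.0000. This is Case 1 of the Master Theorem (c < log_b(a), work dominated by leaves), giving O(n).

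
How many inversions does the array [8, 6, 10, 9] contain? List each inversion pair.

Finding inversions in [8, 6, 10, 9]:

(0, 1): arr[0]=8 > arr[1]=6
(2, 3): arr[2]=10 > arr[3]=9

Total inversions: 2

The array has 2 inversion(s): (0,1), (2,3). Each pair (i,j) satisfies i < j and arr[i] > arr[j].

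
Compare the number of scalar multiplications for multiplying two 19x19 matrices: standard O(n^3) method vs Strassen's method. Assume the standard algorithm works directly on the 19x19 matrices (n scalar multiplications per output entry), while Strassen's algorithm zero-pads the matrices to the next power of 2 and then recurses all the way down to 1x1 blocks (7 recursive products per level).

Matrix multiplication for 19x19 matrices:

Strassen's algorithm requires power-of-2 dimensions. Pad 19x19 to 32x32 (next power of 2).

Standard algorithm: 19^3 = 6859 multiplications
Strassen's algorithm: 7^(log2(32)) = 7^5 = 16807 multiplications
Difference: 6859 - 16807 = -9948 (Strassen uses MORE here due to padding overhead — for small or just-over-power-of-2 n, padding can outweigh the per-level savings)

Standard: 6859 multiplications (19^3). Strassen: 16807 multiplications (7^5, after padding to 32x32). Strassen reduces 8 recursive multiplications to 7 at each level.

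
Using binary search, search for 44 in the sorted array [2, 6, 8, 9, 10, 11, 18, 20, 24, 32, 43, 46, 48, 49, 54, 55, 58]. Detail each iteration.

Binary search for 44 in [2, 6, 8, 9, 10, 11, 18, 20, 24, 32, 43, 46, 48, 49, 54, 55, 58]:

lo=0, hi=16, mid=8, arr[mid]=24 -> 24 < 44, search right half
lo=9, hi=16, mid=12, arr[mid]=48 -> 48 > 44, search left half
lo=9, hi=11, mid=10, arr[mid]=43 -> 43 < 44, search right half
lo=11, hi=11, mid=11, arr[mid]=46 -> 46 > 44, search left half
lo=11 > hi=10, target 44 not found

Binary search determines that 44 is not in the array after 4 comparisons. The search space was exhausted without finding the target.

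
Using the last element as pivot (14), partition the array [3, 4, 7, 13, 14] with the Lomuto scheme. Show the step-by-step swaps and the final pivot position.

Lomuto partition with pivot = 14:

Initial array: [3, 4, 7, 13, 14]

arr[0]=3 <= 14: swap with position 0, array becomes [3, 4, 7, 13, 14]
arr[1]=4 <= 14: swap with position 1, array becomes [3, 4, 7, 13, 14]
arr[2]=7 <= 14: swap with position 2, array becomes [3, 4, 7, 13, 14]
arr[3]=13 <= 14: swap with position 3, array becomes [3, 4, 7, 13, 14]

Place pivot at position 4: [3, 4, 7, 13, 14]
Pivot position: 4

After partitioning with pivot 14, the array becomes [3, 4, 7, 13, 14]. The pivot is placed at index 4. All elements to the left of the pivot are <= 14, and all elements to the right are > 14.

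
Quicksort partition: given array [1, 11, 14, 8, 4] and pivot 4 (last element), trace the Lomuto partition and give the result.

Lomuto partition with pivot = 4:

Initial array: [1, 11, 14, 8, 4]

arr[0]=1 <= 4: swap with position 0, array becomes [1, 11, 14, 8, 4]
arr[1]=11 > 4: no swap
arr[2]=14 > 4: no swap
arr[3]=8 > 4: no swap

Place pivot at position 1: [1, 4, 14, 8, 11]
Pivot position: 1

After partitioning with pivot 4, the array becomes [1, 4, 14, 8, 11]. The pivot is placed at index 1. All elements to the left of the pivot are <= 4, and all elements to the right are > 4.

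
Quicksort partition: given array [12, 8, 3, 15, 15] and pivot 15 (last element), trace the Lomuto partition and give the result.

Lomuto partition with pivot = 15:

Initial array: [12, 8, 3, 15, 15]

arr[0]=12 <= 15: swap with position 0, array becomes [12, 8, 3, 15, 15]
arr[1]=8 <= 15: swap with position 1, array becomes [12, 8, 3, 15, 15]
arr[2]=3 <= 15: swap with position 2, array becomes [12, 8, 3, 15, 15]
arr[3]=15 <= 15: swap with position 3, array becomes [12, 8, 3, 15, 15]

Place pivot at position 4: [12, 8, 3, 15, 15]
Pivot position: 4

After partitioning with pivot 15, the array becomes [12, 8, 3, 15, 15]. The pivot is placed at index 4. All elements to the left of the pivot are <= 15, and all elements to the right are > 15.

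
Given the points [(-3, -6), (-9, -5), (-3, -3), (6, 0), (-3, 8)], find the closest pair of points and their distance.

Computing all pairwise distances among 5 points:

d((-3, -6), (-9, -5)) = 6.0828
d((-3, -6), (-3, -3)) = 3.0 <-- minimum
d((-3, -6), (6, 0)) = 10.8167
d((-3, -6), (-3, 8)) = 14.0
d((-9, -5), (-3, -3)) = 6.3246
d((-9, -5), (6, 0)) = 15.8114
d((-9, -5), (-3, 8)) = 14.3178
d((-3, -3), (6, 0)) = 9.4868
d((-3, -3), (-3, 8)) = 11.0
d((6, 0), (-3, 8)) = 12.0416

Closest pair: (-3, -6) and (-3, -3) with distance 3.0

The closest pair is (-3, -6) and (-3, -3) with Euclidean distance 3.0. For 5 points, brute-force pairwise comparison is shown above. For large n, the divide-and-conquer algorithm (sort by x, recurse on halves, check the dividing strip) achieves O(n log n).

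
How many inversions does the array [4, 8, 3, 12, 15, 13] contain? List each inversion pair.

Finding inversions in [4, 8, 3, 12, 15, 13]:

(0, 2): arr[0]=4 > arr[2]=3
(1, 2): arr[1]=8 > arr[2]=3
(4, 5): arr[4]=15 > arr[5]=13

Total inversions: 3

The array has 3 inversion(s): (0,2), (1,2), (4,5). Each pair (i,j) satisfies i < j and arr[i] > arr[j].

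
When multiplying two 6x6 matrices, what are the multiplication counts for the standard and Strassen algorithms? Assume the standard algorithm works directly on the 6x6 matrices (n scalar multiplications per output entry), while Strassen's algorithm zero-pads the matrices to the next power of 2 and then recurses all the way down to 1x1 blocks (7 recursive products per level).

Matrix multiplication for 6x6 matrices:

Strassen's algorithm requires power-of-2 dimensions. Pad 6x6 to 8x8 (next power of 2).

Standard algorithm: 6^3 = 216 multiplications
Strassen's algorithm: 7^(log2(8)) = 7^3 = 343 multiplications
Difference: 216 - 343 = -127 (Strassen uses MORE here due to padding overhead — for small or just-over-power-of-2 n, padding can outweigh the per-level savings)

Standard: 216 multiplications (6^3). Strassen: 343 multiplications (7^3, after padding to 8x8). Strassen reduces 8 recursive multiplications to 7 at each level.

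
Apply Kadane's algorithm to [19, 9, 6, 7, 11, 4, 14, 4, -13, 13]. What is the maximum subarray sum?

Using Kadane's algorithm on [19, 9, 6, 7, 11, 4, 14, 4, -13, 13]:

Scanning through the array:
Position 1 (value 9): max_ending_here = 28, max_so_far = 28
Position 2 (value 6): max_ending_here = 34, max_so_far = 34
Position 3 (value 7): max_ending_here = 41, max_so_far = 41
Position 4 (value 11): max_ending_here = 52, max_so_far = 52
Position 5 (value 4): max_ending_here = 56, max_so_far = 56
Position 6 (value 14): max_ending_here = 70, max_so_far = 70
Position 7 (value 4): max_ending_here = 74, max_so_far = 74
Position 8 (value -13): max_ending_here = 61, max_so_far = 74
Position 9 (value 13): max_ending_here = 74, max_so_far = 74

Maximum subarray: [19, 9, 6, 7, 11, 4, 14, 4]
Maximum sum: 74

The maximum subarray is [19, 9, 6, 7, 11, 4, 14, 4] with sum 74. This subarray runs from index 0 to index 7.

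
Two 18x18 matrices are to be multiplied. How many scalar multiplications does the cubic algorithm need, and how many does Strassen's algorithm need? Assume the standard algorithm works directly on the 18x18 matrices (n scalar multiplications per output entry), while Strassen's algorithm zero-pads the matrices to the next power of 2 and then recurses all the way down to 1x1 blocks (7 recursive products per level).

Matrix multiplication for 18x18 matrices:

Strassen's algorithm requires power-of-2 dimensions. Pad 18x18 to 32x32 (next power of 2).

Standard algorithm: 18^3 = 5832 multiplications
Strassen's algorithm: 7^(log2(32)) = 7^5 = 16807 multiplications
Difference: 5832 - 16807 = -10975 (Strassen uses MORE here due to padding overhead — for small or just-over-power-of-2 n, padding can outweigh the per-level savings)

Standard: 5832 multiplications (18^3). Strassen: 16807 multiplications (7^5, after padding to 32x32). Strassen reduces 8 recursive multiplications to 7 at each level.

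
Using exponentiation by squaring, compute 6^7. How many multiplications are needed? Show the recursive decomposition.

Computing 6^7 by squaring (build up from 6^1; each line after the first costs one multiplication):

6^1 = 6
6^2 = (6^1)^2 = 6^2 = 36
6^3 = 6 * 6^2 = 6 * 36 = 216
6^6 = (6^3)^2 = 216^2 = 46656
6^7 = 6 * 6^6 = 6 * 46656 = 279936

Result: 279936
Multiplications needed: 4 (4 lines after 6^1)

6^7 = 279936. Using exponentiation by squaring, this requires 4 multiplications. The key idea: if the exponent is even, square the half-power; if odd, multiply by the base once.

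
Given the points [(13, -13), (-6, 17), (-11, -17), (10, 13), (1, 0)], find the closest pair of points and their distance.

Computing all pairwise distances among 5 points:

d((13, -13), (-6, 17)) = 35.5106
d((13, -13), (-11, -17)) = 24.3311
d((13, -13), (10, 13)) = 26.1725
d((13, -13), (1, 0)) = 17.6918
d((-6, 17), (-11, -17)) = 34.3657
d((-6, 17), (10, 13)) = 16.4924
d((-6, 17), (1, 0)) = 18.3848
d((-11, -17), (10, 13)) = 36.6197
d((-11, -17), (1, 0)) = 20.8087
d((10, 13), (1, 0)) = 15.8114 <-- minimum

Closest pair: (10, 13) and (1, 0) with distance 15.8114

The closest pair is (10, 13) and (1, 0) with Euclidean distance 15.8114. For 5 points, brute-force pairwise comparison is shown above. For large n, the divide-and-conquer algorithm (sort by x, recurse on halves, check the dividing strip) achieves O(n log n).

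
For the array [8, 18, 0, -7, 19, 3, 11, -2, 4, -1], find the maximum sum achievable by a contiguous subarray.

Using Kadane's algorithm on [8, 18, 0, -7, 19, 3, 11, -2, 4, -1]:

Scanning through the array:
Position 1 (value 18): max_ending_here = 26, max_so_far = 26
Position 2 (value 0): max_ending_here = 26, max_so_far = 26
Position 3 (value -7): max_ending_here = 19, max_so_far = 26
Position 4 (value 19): max_ending_here = 38, max_so_far = 38
Position 5 (value 3): max_ending_here = 41, max_so_far = 41
Position 6 (value 11): max_ending_here = 52, max_so_far = 52
Position 7 (value -2): max_ending_here = 50, max_so_far = 52
Position 8 (value 4): max_ending_here = 54, max_so_far = 54
Position 9 (value -1): max_ending_here = 53, max_so_far = 54

Maximum subarray: [8, 18, 0, -7, 19, 3, 11, -2, 4]
Maximum sum: 54

The maximum subarray is [8, 18, 0, -7, 19, 3, 11, -2, 4] with sum 54. This subarray runs from index 0 to index 8.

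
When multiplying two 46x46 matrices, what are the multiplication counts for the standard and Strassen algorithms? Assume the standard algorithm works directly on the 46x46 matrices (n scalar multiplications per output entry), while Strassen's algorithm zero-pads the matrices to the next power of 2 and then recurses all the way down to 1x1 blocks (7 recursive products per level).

Matrix multiplication for 46x46 matrices:

Strassen's algorithm requires power-of-2 dimensions. Pad 46x46 to 64x64 (next power of 2).

Standard algorithm: 46^3 = 97336 multiplications
Strassen's algorithm: 7^(log2(64)) = 7^6 = 117649 multiplications
Difference: 97336 - 117649 = -20313 (Strassen uses MORE here due to padding overhead — for small or just-over-power-of-2 n, padding can outweigh the per-level savings)

Standard: 97336 multiplications (46^3). Strassen: 117649 multiplications (7^6, after padding to 64x64). Strassen reduces 8 recursive multiplications to 7 at each level.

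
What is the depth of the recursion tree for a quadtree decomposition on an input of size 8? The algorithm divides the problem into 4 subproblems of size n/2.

For divide and conquer with division factor 2:

Problem sizes at each level:
Level 0: 8
Level 1: 4
Level 2: 2
Level 3: 1

The root is level 0 and the size-1 base case is level 3 (the tree spans levels 0 through 3, i.e. 4 levels counting the root), so the depth is the number of divisions: log_2(8) = 3

The recursion tree depth is log_2(8) = 3. At each level, the problem size is divided by 2, so it takes 3 divisions to reduce to a base case of size 1. The algorithm makes 4 recursive calls at each level.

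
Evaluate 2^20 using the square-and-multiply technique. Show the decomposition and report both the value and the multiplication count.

Computing 2^20 by squaring (build up from 2^1; each line after the first costs one multiplication):

2^1 = 2
2^2 = (2^1)^2 = 2^2 = 4
2^4 = (2^2)^2 = 4^2 = 16
2^5 = 2 * 2^4 = 2 * 16 = 32
2^10 = (2^5)^2 = 32^2 = 1024
2^20 = (2^10)^2 = 1024^2 = 1048576

Result: 1048576
Multiplications needed: 5 (5 lines after 2^1)

2^20 = 1048576. Using exponentiation by squaring, this requires 5 multiplications. The key idea: if the exponent is even, square the half-power; if odd, multiply by the base once.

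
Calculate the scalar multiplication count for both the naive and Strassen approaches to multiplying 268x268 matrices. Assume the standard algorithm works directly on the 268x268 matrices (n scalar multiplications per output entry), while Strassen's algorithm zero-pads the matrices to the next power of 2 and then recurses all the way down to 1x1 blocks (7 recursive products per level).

Matrix multiplication for 268x268 matrices:

Strassen's algorithm requires power-of-2 dimensions. Pad 268x268 to 512x512 (next power of 2).

Standard algorithm: 268^3 = 19248832 multiplications
Strassen's algorithm: 7^(log2(512)) = 7^9 = 40353607 multiplications
Difference: 19248832 - 40353607 = -21104775 (Strassen uses MORE here due to padding overhead — for small or just-over-power-of-2 n, padding can outweigh the per-level savings)

Standard: 19248832 multiplications (268^3). Strassen: 40353607 multiplications (7^9, after padding to 512x512). Strassen reduces 8 recursive multiplications to 7 at each level.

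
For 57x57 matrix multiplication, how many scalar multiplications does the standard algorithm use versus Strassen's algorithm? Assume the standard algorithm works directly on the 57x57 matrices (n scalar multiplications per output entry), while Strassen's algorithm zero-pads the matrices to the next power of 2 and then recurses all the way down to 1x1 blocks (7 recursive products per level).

Matrix multiplication for 57x57 matrices:

Strassen's algorithm requires power-of-2 dimensions. Pad 57x57 to 64x64 (next power of 2).

Standard algorithm: 57^3 = 185193 multiplications
Strassen's algorithm: 7^(log2(64)) = 7^6 = 117649 multiplications
Savings: 185193 - 117649 = 67544 multiplications

Standard: 185193 multiplications (57^3). Strassen: 117649 multiplications (7^6, after padding to 64x64). Strassen reduces 8 recursive multiplications to 7 at each level.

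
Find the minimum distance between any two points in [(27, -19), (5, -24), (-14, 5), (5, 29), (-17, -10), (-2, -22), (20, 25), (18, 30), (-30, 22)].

Computing all pairwise distances among 9 points:

d((27, -19), (5, -24)) = 22.561
d((27, -19), (-14, 5)) = 47.5079
d((27, -19), (5, 29)) = 52.8015
d((27, -19), (-17, -10)) = 44.911
d((27, -19), (-2, -22)) = 29.1548
d((27, -19), (20, 25)) = 44.5533
d((27, -19), (18, 30)) = 49.8197
d((27, -19), (-30, 22)) = 70.214
d((5, -24), (-14, 5)) = 34.6699
d((5, -24), (5, 29)) = 53.0
d((5, -24), (-17, -10)) = 26.0768
d((5, -24), (-2, -22)) = 7.2801
d((5, -24), (20, 25)) = 51.2445
d((5, -24), (18, 30)) = 55.5428
d((5, -24), (-30, 22)) = 57.8014
d((-14, 5), (5, 29)) = 30.6105
d((-14, 5), (-17, -10)) = 15.2971
d((-14, 5), (-2, -22)) = 29.5466
d((-14, 5), (20, 25)) = 39.4462
d((-14, 5), (18, 30)) = 40.6079
d((-14, 5), (-30, 22)) = 23.3452
d((5, 29), (-17, -10)) = 44.7772
d((5, 29), (-2, -22)) = 51.4782
d((5, 29), (20, 25)) = 15.5242
d((5, 29), (18, 30)) = 13.0384
d((5, 29), (-30, 22)) = 35.6931
d((-17, -10), (-2, -22)) = 19.2094
d((-17, -10), (20, 25)) = 50.9313
d((-17, -10), (18, 30)) = 53.1507
d((-17, -10), (-30, 22)) = 34.5398
d((-2, -22), (20, 25)) = 51.8941
d((-2, -22), (18, 30)) = 55.7136
d((-2, -22), (-30, 22)) = 52.1536
d((20, 25), (18, 30)) = 5.3852 <-- minimum
d((20, 25), (-30, 22)) = 50.0899
d((18, 30), (-30, 22)) = 48.6621

Closest pair: (20, 25) and (18, 30) with distance 5.3852

The closest pair is (20, 25) and (18, 30) with Euclidean distance 5.3852. For 9 points, brute-force pairwise comparison is shown above. For large n, the divide-and-conquer algorithm (sort by x, recurse on halves, check the dividing strip) achieves O(n log n).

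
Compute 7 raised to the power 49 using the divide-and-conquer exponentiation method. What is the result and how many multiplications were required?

Computing 7^49 by squaring (build up from 7^1; each line after the first costs one multiplication):

7^1 = 7
7^2 = (7^1)^2 = 7^2 = 49
7^3 = 7 * 7^2 = 7 * 49 = 343
7^6 = (7^3)^2 = 343^2 = 117649
7^12 = (7^6)^2 = 117649^2 = 13841287201
7^24 = (7^12)^2 = 13841287201^2 = 191581231380566414401
7^48 = (7^24)^2 = 191581231380566414401^2 = 36703368217294125441230211032033660188801
7^49 = 7 * 7^48 = 7 * 36703368217294125441230211032033660188801 = 256923577521058878088611477224235621321607

Result: 256923577521058878088611477224235621321607
Multiplications needed: 7 (7 lines after 7^1)

7^49 = 256923577521058878088611477224235621321607. Using exponentiation by squaring, this requires 7 multiplications. The key idea: if the exponent is even, square the half-power; if odd, multiply by the base once.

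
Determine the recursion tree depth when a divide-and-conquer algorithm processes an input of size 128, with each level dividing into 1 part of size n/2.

For divide and conquer with division factor 2:

Problem sizes at each level:
Level 0: 128
Level 1: 64
Level 2: 32
Level 3: 16
Level 4: 8
Level 5: 4
Level 6: 2
Level 7: 1

The root is level 0 and the size-1 base case is level 7 (the tree spans levels 0 through 7, i.e. 8 levels counting the root), so the depth is the number of divisions: log_2(128) = 7

The recursion tree depth is log_2(128) = 7. At each level, the problem size is divided by 2, so it takes 7 divisions to reduce to a base case of size 1. The algorithm makes 1 recursive call at each level.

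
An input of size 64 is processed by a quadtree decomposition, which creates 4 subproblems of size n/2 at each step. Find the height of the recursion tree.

For divide and conquer with division factor 2:

Problem sizes at each level:
Level 0: 64
Level 1: 32
Level 2: 16
Level 3: 8
Level 4: 4
Level 5: 2
Level 6: 1

The root is level 0 and the size-1 base case is level 6 (the tree spans levels 0 through 6, i.e. 7 levels counting the root), so the depth is the number of divisions: log_2(64) = 6

The recursion tree depth is log_2(64) = 6. At each level, the problem size is divided by 2, so it takes 6 divisions to reduce to a base case of size 1. The algorithm makes 4 recursive calls at each level.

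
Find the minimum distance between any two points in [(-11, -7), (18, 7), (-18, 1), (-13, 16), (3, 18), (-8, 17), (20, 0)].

Computing all pairwise distances among 7 points:

d((-11, -7), (18, 7)) = 32.2025
d((-11, -7), (-18, 1)) = 10.6301
d((-11, -7), (-13, 16)) = 23.0868
d((-11, -7), (3, 18)) = 28.6531
d((-11, -7), (-8, 17)) = 24.1868
d((-11, -7), (20, 0)) = 31.7805
d((18, 7), (-18, 1)) = 36.4966
d((18, 7), (-13, 16)) = 32.28
d((18, 7), (3, 18)) = 18.6011
d((18, 7), (-8, 17)) = 27.8568
d((18, 7), (20, 0)) = 7.2801
d((-18, 1), (-13, 16)) = 15.8114
d((-18, 1), (3, 18)) = 27.0185
d((-18, 1), (-8, 17)) = 18.868
d((-18, 1), (20, 0)) = 38.0132
d((-13, 16), (3, 18)) = 16.1245
d((-13, 16), (-8, 17)) = 5.099 <-- minimum
d((-13, 16), (20, 0)) = 36.6742
d((3, 18), (-8, 17)) = 11.0454
d((3, 18), (20, 0)) = 24.7588
d((-8, 17), (20, 0)) = 32.7567

Closest pair: (-13, 16) and (-8, 17) with distance 5.099

The closest pair is (-13, 16) and (-8, 17) with Euclidean distance 5.099. For 7 points, brute-force pairwise comparison is shown above. For large n, the divide-and-conquer algorithm (sort by x, recurse on halves, check the dividing strip) achieves O(n log n).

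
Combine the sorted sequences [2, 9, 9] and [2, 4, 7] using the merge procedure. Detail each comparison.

Merging process:

Compare 2 vs 2: take 2 from left. Merged: [2]
Compare 9 vs 2: take 2 from right. Merged: [2, 2]
Compare 9 vs 4: take 4 from right. Merged: [2, 2, 4]
Compare 9 vs 7: take 7 from right. Merged: [2, 2, 4, 7]
Append remaining from left: [9, 9]. Merged: [2, 2, 4, 7, 9, 9]

Final merged array: [2, 2, 4, 7, 9, 9]
Total comparisons: 4

The merged array is [2, 2, 4, 7, 9, 9], requiring 4 comparisons. The merge step runs in O(n) time where n is the total number of elements.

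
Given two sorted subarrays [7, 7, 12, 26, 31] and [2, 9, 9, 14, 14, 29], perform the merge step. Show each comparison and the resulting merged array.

Merging process:

Compare 7 vs 2: take 2 from right. Merged: [2]
Compare 7 vs 9: take 7 from left. Merged: [2, 7]
Compare 7 vs 9: take 7 from left. Merged: [2, 7, 7]
Compare 12 vs 9: take 9 from right. Merged: [2, 7, 7, 9]
Compare 12 vs 9: take 9 from right. Merged: [2, 7, 7, 9, 9]
Compare 12 vs 14: take 12 from left. Merged: [2, 7, 7, 9, 9, 12]
Compare 26 vs 14: take 14 from right. Merged: [2, 7, 7, 9, 9, 12, 14]
Compare 26 vs 14: take 14 from right. Merged: [2, 7, 7, 9, 9, 12, 14, 14]
Compare 26 vs 29: take 26 from left. Merged: [2, 7, 7, 9, 9, 12, 14, 14, 26]
Compare 31 vs 29: take 29 from right. Merged: [2, 7, 7, 9, 9, 12, 14, 14, 26, 29]
Append remaining from left: [31]. Merged: [2, 7, 7, 9, 9, 12, 14, 14, 26, 29, 31]

Final merged array: [2, 7, 7, 9, 9, 12, 14, 14, 26, 29, 31]
Total comparisons: 10

The merged array is [2, 7, 7, 9, 9, 12, 14, 14, 26, 29, 31], requiring 10 comparisons. The merge step runs in O(n) time where n is the total number of elements.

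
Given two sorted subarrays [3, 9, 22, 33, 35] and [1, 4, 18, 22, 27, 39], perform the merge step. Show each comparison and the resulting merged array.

Merging process:

Compare 3 vs 1: take 1 from right. Merged: [1]
Compare 3 vs 4: take 3 from left. Merged: [1, 3]
Compare 9 vs 4: take 4 from right. Merged: [1, 3, 4]
Compare 9 vs 18: take 9 from left. Merged: [1, 3, 4, 9]
Compare 22 vs 18: take 18 from right. Merged: [1, 3, 4, 9, 18]
Compare 22 vs 22: take 22 from left. Merged: [1, 3, 4, 9, 18, 22]
Compare 33 vs 22: take 22 from right. Merged: [1, 3, 4, 9, 18, 22, 22]
Compare 33 vs 27: take 27 from right. Merged: [1, 3, 4, 9, 18, 22, 22, 27]
Compare 33 vs 39: take 33 from left. Merged: [1, 3, 4, 9, 18, 22, 22, 27, 33]
Compare 35 vs 39: take 35 from left. Merged: [1, 3, 4, 9, 18, 22, 22, 27, 33, 35]
Append remaining from right: [39]. Merged: [1, 3, 4, 9, 18, 22, 22, 27, 33, 35, 39]

Final merged array: [1, 3, 4, 9, 18, 22, 22, 27, 33, 35, 39]
Total comparisons: 10

The merged array is [1, 3, 4, 9, 18, 22, 22, 27, 33, 35, 39], requiring 10 comparisons. The merge step runs in O(n) time where n is the total number of elements.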